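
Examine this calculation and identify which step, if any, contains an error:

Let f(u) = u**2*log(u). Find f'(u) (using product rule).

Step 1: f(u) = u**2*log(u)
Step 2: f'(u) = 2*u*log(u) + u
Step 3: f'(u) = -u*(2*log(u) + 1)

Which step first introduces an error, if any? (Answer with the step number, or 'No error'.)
Step 3

Step 3 is incorrect due to a sign flip.
The step shows: -u*(2*log(u) + 1)
The correct value should be: u*(2*log(u) + 1)

Explanation: The sign of the whole expression was flipped: the term u*(2*log(u) + 1) was incorrectly written as -u*(2*log(u) + 1)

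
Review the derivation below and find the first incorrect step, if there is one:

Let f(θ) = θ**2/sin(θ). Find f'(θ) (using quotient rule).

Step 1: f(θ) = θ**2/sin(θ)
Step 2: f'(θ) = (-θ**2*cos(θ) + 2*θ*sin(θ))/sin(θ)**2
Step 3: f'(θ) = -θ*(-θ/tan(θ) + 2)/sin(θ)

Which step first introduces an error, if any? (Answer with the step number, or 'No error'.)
Step 3

Step 3 is incorrect due to a sign flip.
The step shows: -θ*(-θ/tan(θ) + 2)/sin(θ)
The correct value should be: θ*(-θ/tan(θ) + 2)/sin(θ)

Explanation: The sign of the whole expression was flipped: the term θ*(-θ/tan(θ) + 2)/sin(θ) was incorrectly written as -θ*(-θ/tan(θ) + 2)/sin(θ)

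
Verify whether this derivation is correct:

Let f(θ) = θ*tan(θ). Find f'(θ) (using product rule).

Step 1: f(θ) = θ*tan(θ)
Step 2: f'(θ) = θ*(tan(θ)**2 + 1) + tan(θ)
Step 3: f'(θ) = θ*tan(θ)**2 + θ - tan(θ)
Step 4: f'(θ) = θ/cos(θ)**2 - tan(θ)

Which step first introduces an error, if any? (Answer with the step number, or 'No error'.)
Step 3

Step 3 is incorrect due to a sign flip.
The step shows: θ*tan(θ)**2 + θ - tan(θ)
The correct value should be: θ*tan(θ)**2 + θ + tan(θ)

Explanation: The sign of one term was flipped: the term tan(θ) was incorrectly written as -tan(θ)
The later steps are derived from this incorrect expression, so the error originates in Step 3.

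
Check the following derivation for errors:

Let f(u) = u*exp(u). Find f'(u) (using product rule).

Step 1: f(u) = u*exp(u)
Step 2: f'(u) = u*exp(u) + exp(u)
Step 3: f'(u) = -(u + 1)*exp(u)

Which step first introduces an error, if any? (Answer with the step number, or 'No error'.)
Step 3

Step 3 is incorrect due to a sign flip.
The step shows: -(u + 1)*exp(u)
The correct value should be: (u + 1)*exp(u)

Explanation: The sign of the whole expression was flipped: the term (u + 1)*exp(u) was incorrectly written as -(u + 1)*exp(u)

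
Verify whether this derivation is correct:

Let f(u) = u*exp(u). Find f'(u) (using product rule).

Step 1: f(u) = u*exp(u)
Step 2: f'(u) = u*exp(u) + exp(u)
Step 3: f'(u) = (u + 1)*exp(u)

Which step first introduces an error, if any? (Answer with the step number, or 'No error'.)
No error

All steps in this derivation are correct.
The final answer f'(u) = (u + 1)*exp(u) is valid.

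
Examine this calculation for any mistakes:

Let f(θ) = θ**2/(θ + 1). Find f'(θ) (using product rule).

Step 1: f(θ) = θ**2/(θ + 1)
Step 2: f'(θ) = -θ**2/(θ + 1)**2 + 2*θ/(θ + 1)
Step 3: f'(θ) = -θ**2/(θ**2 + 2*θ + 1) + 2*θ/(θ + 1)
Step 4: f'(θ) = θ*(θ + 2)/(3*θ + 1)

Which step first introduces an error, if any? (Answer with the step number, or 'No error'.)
Step 4

Step 4 is incorrect due to a wrong exponent.
The step shows: θ*(θ + 2)/(3*θ + 1)
The correct value should be: θ*(θ + 2)/(θ**2 + 2*θ + 1)

Explanation: The exponent 2 on θ was incorrectly written as 1: the term θ*(θ + 2)/(θ**2 + 2*θ + 1) was incorrectly written as θ*(θ + 2)/(3*θ + 1)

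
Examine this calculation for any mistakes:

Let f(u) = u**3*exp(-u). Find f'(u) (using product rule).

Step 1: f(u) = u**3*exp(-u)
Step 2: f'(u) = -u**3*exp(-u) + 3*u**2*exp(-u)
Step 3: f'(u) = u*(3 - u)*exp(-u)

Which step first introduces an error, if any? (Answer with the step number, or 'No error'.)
Step 3

Step 3 is incorrect due to a wrong exponent.
The step shows: u*(3 - u)*exp(-u)
The correct value should be: u**2*(3 - u)*exp(-u)

Explanation: The exponent 2 on u was incorrectly written as 1: the term u**2*(3 - u)*exp(-u) was incorrectly written as u*(3 - u)*exp(-u)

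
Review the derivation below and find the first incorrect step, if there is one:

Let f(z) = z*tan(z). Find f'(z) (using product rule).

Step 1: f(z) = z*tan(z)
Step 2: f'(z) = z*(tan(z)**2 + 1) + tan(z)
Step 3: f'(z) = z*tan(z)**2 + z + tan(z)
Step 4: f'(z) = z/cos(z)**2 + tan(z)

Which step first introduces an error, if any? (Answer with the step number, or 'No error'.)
No error

All steps in this derivation are correct.
The final answer f'(z) = z/cos(z)**2 + tan(z) is valid.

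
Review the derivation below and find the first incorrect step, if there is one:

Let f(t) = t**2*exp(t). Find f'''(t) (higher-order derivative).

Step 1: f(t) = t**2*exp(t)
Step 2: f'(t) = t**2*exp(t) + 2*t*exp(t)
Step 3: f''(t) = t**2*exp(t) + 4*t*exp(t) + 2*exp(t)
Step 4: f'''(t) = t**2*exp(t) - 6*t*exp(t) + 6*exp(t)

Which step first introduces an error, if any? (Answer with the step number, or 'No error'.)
Step 4

Step 4 is incorrect due to a sign flip.
The step shows: t**2*exp(t) - 6*t*exp(t) + 6*exp(t)
The correct value should be: t**2*exp(t) + 6*t*exp(t) + 6*exp(t)

Explanation: The sign of one term was flipped: the term 6*t*exp(t) was incorrectly written as -6*t*exp(t)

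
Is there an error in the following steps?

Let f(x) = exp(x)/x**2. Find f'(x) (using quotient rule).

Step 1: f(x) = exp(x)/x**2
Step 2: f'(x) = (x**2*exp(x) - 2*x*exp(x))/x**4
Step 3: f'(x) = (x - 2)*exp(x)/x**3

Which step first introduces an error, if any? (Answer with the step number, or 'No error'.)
No error

All steps in this derivation are correct.
The final answer f'(x) = (x - 2)*exp(x)/x**3 is valid.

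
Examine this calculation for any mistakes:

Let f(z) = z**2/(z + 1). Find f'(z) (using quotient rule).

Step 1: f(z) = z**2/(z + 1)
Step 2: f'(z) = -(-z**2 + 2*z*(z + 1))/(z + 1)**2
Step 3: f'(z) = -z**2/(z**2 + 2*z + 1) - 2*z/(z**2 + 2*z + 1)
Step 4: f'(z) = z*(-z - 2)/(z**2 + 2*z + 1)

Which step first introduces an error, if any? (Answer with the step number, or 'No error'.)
Step 2

Step 2 is incorrect due to a sign flip.
The step shows: -(-z**2 + 2*z*(z + 1))/(z + 1)**2
The correct value should be: (-z**2 + 2*z*(z + 1))/(z + 1)**2

Explanation: The sign of the whole expression was flipped: the term (-z**2 + 2*z*(z + 1))/(z + 1)**2 was incorrectly written as -(-z**2 + 2*z*(z + 1))/(z + 1)**2
The later steps are derived from this incorrect expression, so the error originates in Step 2.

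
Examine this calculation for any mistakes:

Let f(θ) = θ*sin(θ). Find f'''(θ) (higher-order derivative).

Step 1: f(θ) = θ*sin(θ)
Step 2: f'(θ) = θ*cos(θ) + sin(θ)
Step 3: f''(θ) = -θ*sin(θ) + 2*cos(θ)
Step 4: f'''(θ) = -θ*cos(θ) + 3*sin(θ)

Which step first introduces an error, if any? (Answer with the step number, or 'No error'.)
Step 4

Step 4 is incorrect due to a sign flip.
The step shows: -θ*cos(θ) + 3*sin(θ)
The correct value should be: -θ*cos(θ) - 3*sin(θ)

Explanation: The sign of one term was flipped: the term -3*sin(θ) was incorrectly written as 3*sin(θ)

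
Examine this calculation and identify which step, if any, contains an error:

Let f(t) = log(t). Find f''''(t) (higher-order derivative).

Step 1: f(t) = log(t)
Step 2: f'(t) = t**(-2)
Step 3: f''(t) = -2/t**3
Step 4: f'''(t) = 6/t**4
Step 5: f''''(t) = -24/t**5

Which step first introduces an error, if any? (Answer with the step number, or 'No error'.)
Step 2

Step 2 is incorrect due to a wrong exponent.
The step shows: t**(-2)
The correct value should be: 1/t

Explanation: The exponent -1 on t was incorrectly written as -2: the term 1/t was incorrectly written as t**(-2)
The later steps are derived from this incorrect expression, so the error originates in Step 2.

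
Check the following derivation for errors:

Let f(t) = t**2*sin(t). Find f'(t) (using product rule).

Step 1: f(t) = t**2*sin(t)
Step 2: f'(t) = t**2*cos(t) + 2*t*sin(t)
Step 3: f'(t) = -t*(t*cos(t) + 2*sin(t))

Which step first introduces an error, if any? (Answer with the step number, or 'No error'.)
Step 3

Step 3 is incorrect due to a sign flip.
The step shows: -t*(t*cos(t) + 2*sin(t))
The correct value should be: t*(t*cos(t) + 2*sin(t))

Explanation: The sign of the whole expression was flipped: the term t*(t*cos(t) + 2*sin(t)) was incorrectly written as -t*(t*cos(t) + 2*sin(t))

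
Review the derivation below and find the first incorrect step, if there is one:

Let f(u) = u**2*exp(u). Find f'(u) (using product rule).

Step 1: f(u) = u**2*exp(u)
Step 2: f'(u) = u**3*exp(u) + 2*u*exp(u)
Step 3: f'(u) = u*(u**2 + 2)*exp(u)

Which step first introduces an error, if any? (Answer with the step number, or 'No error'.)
Step 2

Step 2 is incorrect due to a wrong exponent.
The step shows: u**3*exp(u) + 2*u*exp(u)
The correct value should be: u**2*exp(u) + 2*u*exp(u)

Explanation: The exponent 2 on u was incorrectly written as 3: the term u**2*exp(u) was incorrectly written as u**3*exp(u)
The later steps are derived from this incorrect expression, so the error originates in Step 2.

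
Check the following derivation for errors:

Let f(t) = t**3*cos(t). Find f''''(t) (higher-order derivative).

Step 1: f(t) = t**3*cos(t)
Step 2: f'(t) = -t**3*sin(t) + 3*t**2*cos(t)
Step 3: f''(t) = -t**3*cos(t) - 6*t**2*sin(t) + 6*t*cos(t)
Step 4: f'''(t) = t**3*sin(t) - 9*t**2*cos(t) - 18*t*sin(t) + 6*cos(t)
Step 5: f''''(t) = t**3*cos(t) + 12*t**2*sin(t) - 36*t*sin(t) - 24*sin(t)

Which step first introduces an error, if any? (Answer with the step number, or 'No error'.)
Step 5

Step 5 is incorrect due to a wrong trig function.
The step shows: t**3*cos(t) + 12*t**2*sin(t) - 36*t*sin(t) - 24*sin(t)
The correct value should be: t**3*cos(t) + 12*t**2*sin(t) - 36*t*cos(t) - 24*sin(t)

Explanation: cos(t) was incorrectly written as sin(t): the term -36*t*cos(t) was incorrectly written as -36*t*sin(t)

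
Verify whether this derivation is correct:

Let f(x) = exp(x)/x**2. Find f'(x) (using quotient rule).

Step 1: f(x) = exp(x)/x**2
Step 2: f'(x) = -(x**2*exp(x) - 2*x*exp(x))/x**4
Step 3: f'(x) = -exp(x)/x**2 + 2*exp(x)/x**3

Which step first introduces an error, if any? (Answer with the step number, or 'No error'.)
Step 2

Step 2 is incorrect due to a sign flip.
The step shows: -(x**2*exp(x) - 2*x*exp(x))/x**4
The correct value should be: (x**2*exp(x) - 2*x*exp(x))/x**4

Explanation: The sign of the whole expression was flipped: the term (x**2*exp(x) - 2*x*exp(x))/x**4 was incorrectly written as -(x**2*exp(x) - 2*x*exp(x))/x**4
The later steps are derived from this incorrect expression, so the error originates in Step 2.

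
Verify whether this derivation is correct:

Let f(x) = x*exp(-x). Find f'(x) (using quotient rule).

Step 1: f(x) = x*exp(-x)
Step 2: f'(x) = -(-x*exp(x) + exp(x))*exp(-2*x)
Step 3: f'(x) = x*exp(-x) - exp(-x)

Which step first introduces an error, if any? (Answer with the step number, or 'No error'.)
Step 2

Step 2 is incorrect due to a sign flip.
The step shows: -(-x*exp(x) + exp(x))*exp(-2*x)
The correct value should be: (-x*exp(x) + exp(x))*exp(-2*x)

Explanation: The sign of the whole expression was flipped: the term (-x*exp(x) + exp(x))*exp(-2*x) was incorrectly written as -(-x*exp(x) + exp(x))*exp(-2*x)
The later steps are derived from this incorrect expression, so the error originates in Step 2.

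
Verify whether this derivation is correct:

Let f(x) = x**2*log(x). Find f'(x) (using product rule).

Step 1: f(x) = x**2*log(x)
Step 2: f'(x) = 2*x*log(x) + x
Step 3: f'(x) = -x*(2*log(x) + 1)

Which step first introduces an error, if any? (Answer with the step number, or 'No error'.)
Step 3

Step 3 is incorrect due to a sign flip.
The step shows: -x*(2*log(x) + 1)
The correct value should be: x*(2*log(x) + 1)

Explanation: The sign of the whole expression was flipped: the term x*(2*log(x) + 1) was incorrectly written as -x*(2*log(x) + 1)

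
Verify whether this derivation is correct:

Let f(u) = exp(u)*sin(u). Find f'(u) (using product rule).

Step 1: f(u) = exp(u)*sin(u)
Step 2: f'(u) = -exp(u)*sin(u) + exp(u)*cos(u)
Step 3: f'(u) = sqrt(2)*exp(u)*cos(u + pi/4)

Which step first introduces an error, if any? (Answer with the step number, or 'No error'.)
Step 2

Step 2 is incorrect due to a sign flip.
The step shows: -exp(u)*sin(u) + exp(u)*cos(u)
The correct value should be: exp(u)*sin(u) + exp(u)*cos(u)

Explanation: The sign of one term was flipped: the term exp(u)*sin(u) was incorrectly written as -exp(u)*sin(u)
The later steps are derived from this incorrect expression, so the error originates in Step 2.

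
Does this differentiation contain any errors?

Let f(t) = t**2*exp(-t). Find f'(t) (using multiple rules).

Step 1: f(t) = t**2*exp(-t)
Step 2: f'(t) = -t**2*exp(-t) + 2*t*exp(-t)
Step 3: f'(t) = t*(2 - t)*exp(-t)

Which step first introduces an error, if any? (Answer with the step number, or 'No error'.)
No error

All steps in this derivation are correct.
The final answer f'(t) = t*(2 - t)*exp(-t) is valid.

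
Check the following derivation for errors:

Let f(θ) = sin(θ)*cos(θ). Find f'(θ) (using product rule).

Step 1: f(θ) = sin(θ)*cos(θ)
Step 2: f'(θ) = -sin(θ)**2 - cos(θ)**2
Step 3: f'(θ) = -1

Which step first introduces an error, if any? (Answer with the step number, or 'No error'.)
Step 2

Step 2 is incorrect due to a sign flip.
The step shows: -sin(θ)**2 - cos(θ)**2
The correct value should be: -sin(θ)**2 + cos(θ)**2

Explanation: The sign of one term was flipped: the term cos(θ)**2 was incorrectly written as -cos(θ)**2
The later steps are derived from this incorrect expression, so the error originates in Step 2.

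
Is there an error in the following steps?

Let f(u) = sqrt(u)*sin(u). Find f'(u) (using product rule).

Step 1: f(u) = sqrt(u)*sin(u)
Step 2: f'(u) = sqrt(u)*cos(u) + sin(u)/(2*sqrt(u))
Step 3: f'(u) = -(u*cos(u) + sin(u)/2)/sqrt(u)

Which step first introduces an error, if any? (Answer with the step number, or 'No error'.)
Step 3

Step 3 is incorrect due to a sign flip.
The step shows: -(u*cos(u) + sin(u)/2)/sqrt(u)
The correct value should be: (u*cos(u) + sin(u)/2)/sqrt(u)

Explanation: The sign of the whole expression was flipped: the term (u*cos(u) + sin(u)/2)/sqrt(u) was incorrectly written as -(u*cos(u) + sin(u)/2)/sqrt(u)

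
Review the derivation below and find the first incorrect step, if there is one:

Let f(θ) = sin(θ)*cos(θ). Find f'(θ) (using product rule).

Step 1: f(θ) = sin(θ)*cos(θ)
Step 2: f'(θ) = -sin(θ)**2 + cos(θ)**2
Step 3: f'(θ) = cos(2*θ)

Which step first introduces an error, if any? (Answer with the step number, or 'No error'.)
No error

All steps in this derivation are correct.
The final answer f'(θ) = cos(2*θ) is valid.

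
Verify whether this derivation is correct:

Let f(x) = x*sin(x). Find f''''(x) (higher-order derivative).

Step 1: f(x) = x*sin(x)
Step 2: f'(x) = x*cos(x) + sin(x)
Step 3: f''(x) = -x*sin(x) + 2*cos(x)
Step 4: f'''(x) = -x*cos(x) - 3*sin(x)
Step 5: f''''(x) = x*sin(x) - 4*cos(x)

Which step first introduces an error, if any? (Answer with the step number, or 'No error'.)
No error

All steps in this derivation are correct.
The final answer f''''(x) = x*sin(x) - 4*cos(x) is valid.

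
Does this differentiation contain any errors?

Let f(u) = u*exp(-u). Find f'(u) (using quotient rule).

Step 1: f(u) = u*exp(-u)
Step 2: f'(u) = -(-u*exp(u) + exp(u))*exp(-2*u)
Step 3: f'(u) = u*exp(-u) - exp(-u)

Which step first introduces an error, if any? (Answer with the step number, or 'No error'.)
Step 2

Step 2 is incorrect due to a sign flip.
The step shows: -(-u*exp(u) + exp(u))*exp(-2*u)
The correct value should be: (-u*exp(u) + exp(u))*exp(-2*u)

Explanation: The sign of the whole expression was flipped: the term (-u*exp(u) + exp(u))*exp(-2*u) was incorrectly written as -(-u*exp(u) + exp(u))*exp(-2*u)
The later steps are derived from this incorrect expression, so the error originates in Step 2.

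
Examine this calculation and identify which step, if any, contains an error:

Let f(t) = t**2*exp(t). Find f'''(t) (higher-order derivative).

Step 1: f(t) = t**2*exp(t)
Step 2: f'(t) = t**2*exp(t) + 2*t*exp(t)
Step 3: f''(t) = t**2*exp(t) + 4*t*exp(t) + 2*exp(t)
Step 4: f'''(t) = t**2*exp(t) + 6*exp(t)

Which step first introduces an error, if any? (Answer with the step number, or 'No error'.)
Step 4

Step 4 is incorrect due to a dropped term.
The step shows: t**2*exp(t) + 6*exp(t)
The correct value should be: t**2*exp(t) + 6*t*exp(t) + 6*exp(t)

Explanation: A term was dropped: the term 6*t*exp(t) was incorrectly omitted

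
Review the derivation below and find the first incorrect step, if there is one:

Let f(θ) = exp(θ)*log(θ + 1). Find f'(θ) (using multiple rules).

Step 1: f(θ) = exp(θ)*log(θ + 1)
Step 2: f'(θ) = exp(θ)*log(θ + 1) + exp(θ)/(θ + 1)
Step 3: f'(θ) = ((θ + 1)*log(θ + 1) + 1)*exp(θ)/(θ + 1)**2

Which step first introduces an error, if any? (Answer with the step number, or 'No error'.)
Step 3

Step 3 is incorrect due to a wrong exponent.
The step shows: ((θ + 1)*log(θ + 1) + 1)*exp(θ)/(θ + 1)**2
The correct value should be: ((θ + 1)*log(θ + 1) + 1)*exp(θ)/(θ + 1)

Explanation: The exponent -1 on θ + 1 was incorrectly written as -2: the term ((θ + 1)*log(θ + 1) + 1)*exp(θ)/(θ + 1) was incorrectly written as ((θ + 1)*log(θ + 1) + 1)*exp(θ)/(θ + 1)**2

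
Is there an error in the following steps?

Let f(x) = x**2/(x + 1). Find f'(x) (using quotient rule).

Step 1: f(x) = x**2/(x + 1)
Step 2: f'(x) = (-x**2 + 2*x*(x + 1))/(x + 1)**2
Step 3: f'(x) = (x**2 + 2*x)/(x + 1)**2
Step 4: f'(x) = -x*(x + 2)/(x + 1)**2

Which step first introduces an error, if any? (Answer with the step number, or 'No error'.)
Step 4

Step 4 is incorrect due to a sign flip.
The step shows: -x*(x + 2)/(x + 1)**2
The correct value should be: x*(x + 2)/(x + 1)**2

Explanation: The sign of the whole expression was flipped: the term x*(x + 2)/(x + 1)**2 was incorrectly written as -x*(x + 2)/(x + 1)**2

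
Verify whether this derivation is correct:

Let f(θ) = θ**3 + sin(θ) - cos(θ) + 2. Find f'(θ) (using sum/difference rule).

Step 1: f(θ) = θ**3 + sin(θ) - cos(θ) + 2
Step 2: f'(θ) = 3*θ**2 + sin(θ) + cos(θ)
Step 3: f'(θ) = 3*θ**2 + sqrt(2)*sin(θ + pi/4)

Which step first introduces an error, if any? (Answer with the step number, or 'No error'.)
No error

All steps in this derivation are correct.
The final answer f'(θ) = 3*θ**2 + sqrt(2)*sin(θ + pi/4) is valid.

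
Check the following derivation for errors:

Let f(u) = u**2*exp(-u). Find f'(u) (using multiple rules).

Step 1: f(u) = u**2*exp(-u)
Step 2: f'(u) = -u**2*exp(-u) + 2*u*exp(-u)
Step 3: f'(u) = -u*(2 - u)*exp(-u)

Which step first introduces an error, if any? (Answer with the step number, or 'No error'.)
Step 3

Step 3 is incorrect due to a sign flip.
The step shows: -u*(2 - u)*exp(-u)
The correct value should be: u*(2 - u)*exp(-u)

Explanation: The sign of the whole expression was flipped: the term u*(2 - u)*exp(-u) was incorrectly written as -u*(2 - u)*exp(-u)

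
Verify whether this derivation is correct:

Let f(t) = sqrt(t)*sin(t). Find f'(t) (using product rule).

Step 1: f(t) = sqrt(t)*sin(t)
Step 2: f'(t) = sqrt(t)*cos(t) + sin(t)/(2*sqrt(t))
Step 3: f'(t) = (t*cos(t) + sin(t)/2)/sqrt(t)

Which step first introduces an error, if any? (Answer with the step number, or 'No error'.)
No error

All steps in this derivation are correct.
The final answer f'(t) = (t*cos(t) + sin(t)/2)/sqrt(t) is valid.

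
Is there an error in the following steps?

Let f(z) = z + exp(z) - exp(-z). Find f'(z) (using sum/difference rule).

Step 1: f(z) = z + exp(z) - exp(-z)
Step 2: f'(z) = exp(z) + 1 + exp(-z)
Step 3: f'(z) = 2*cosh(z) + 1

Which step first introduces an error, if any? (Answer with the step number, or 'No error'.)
No error

All steps in this derivation are correct.
The final answer f'(z) = 2*cosh(z) + 1 is valid.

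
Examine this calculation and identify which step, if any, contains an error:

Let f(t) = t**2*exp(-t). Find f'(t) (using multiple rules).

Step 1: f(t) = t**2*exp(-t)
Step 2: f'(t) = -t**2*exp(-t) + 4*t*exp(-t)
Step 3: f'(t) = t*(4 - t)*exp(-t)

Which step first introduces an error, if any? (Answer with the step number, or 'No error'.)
Step 2

Step 2 is incorrect due to a wrong coefficient.
The step shows: -t**2*exp(-t) + 4*t*exp(-t)
The correct value should be: -t**2*exp(-t) + 2*t*exp(-t)

Explanation: The coefficient 2 was incorrectly written as 4: the term 2*t*exp(-t) was incorrectly written as 4*t*exp(-t)
The later steps are derived from this incorrect expression, so the error originates in Step 2.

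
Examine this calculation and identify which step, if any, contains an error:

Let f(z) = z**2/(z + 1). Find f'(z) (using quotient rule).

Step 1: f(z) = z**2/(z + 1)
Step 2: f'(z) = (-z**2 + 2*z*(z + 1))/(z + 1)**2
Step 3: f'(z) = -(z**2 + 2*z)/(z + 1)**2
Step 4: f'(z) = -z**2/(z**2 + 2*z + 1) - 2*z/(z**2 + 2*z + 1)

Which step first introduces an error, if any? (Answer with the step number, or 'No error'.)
Step 3

Step 3 is incorrect due to a sign flip.
The step shows: -(z**2 + 2*z)/(z + 1)**2
The correct value should be: (z**2 + 2*z)/(z + 1)**2

Explanation: The sign of the whole expression was flipped: the term (z**2 + 2*z)/(z + 1)**2 was incorrectly written as -(z**2 + 2*z)/(z + 1)**2
The later steps are derived from this incorrect expression, so the error originates in Step 3.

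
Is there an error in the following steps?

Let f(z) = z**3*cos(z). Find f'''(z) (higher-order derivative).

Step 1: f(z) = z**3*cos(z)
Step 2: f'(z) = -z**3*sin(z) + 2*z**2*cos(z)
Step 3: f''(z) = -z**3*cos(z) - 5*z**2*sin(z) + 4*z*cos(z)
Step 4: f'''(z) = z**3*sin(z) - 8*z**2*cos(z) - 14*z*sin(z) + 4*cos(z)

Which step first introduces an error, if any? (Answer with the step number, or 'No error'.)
Step 2

Step 2 is incorrect due to a wrong coefficient.
The step shows: -z**3*sin(z) + 2*z**2*cos(z)
The correct value should be: -z**3*sin(z) + 3*z**2*cos(z)

Explanation: The coefficient 3 was incorrectly written as 2: the term 3*z**2*cos(z) was incorrectly written as 2*z**2*cos(z)
The later steps are derived from this incorrect expression, so the error originates in Step 2.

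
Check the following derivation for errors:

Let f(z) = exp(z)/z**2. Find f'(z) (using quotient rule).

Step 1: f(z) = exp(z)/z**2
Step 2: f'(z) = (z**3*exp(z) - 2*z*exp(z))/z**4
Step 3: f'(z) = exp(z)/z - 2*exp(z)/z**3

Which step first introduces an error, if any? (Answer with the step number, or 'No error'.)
Step 2

Step 2 is incorrect due to a wrong exponent.
The step shows: (z**3*exp(z) - 2*z*exp(z))/z**4
The correct value should be: (z**2*exp(z) - 2*z*exp(z))/z**4

Explanation: The exponent 2 on z was incorrectly written as 3: the term (z**2*exp(z) - 2*z*exp(z))/z**4 was incorrectly written as (z**3*exp(z) - 2*z*exp(z))/z**4
The later steps are derived from this incorrect expression, so the error originates in Step 2.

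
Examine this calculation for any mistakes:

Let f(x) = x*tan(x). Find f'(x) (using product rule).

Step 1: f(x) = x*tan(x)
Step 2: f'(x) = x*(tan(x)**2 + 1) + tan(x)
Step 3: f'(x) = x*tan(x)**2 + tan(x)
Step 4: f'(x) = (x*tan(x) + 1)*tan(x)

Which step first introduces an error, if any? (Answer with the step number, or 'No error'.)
Step 3

Step 3 is incorrect due to a dropped term.
The step shows: x*tan(x)**2 + tan(x)
The correct value should be: x*tan(x)**2 + x + tan(x)

Explanation: A term was dropped: the term x was incorrectly omitted
The later steps are derived from this incorrect expression, so the error originates in Step 3.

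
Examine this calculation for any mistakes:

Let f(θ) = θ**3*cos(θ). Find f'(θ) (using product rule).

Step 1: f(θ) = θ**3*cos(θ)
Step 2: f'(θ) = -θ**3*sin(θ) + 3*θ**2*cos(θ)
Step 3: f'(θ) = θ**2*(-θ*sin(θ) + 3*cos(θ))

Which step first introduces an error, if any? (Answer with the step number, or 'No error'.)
No error

All steps in this derivation are correct.
The final answer f'(θ) = θ**2*(-θ*sin(θ) + 3*cos(θ)) is valid.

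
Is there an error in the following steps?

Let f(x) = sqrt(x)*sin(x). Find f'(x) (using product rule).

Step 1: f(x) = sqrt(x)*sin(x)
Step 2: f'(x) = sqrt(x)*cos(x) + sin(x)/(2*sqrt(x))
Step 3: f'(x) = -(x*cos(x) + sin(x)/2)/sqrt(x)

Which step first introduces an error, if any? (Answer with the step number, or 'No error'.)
Step 3

Step 3 is incorrect due to a sign flip.
The step shows: -(x*cos(x) + sin(x)/2)/sqrt(x)
The correct value should be: (x*cos(x) + sin(x)/2)/sqrt(x)

Explanation: The sign of the whole expression was flipped: the term (x*cos(x) + sin(x)/2)/sqrt(x) was incorrectly written as -(x*cos(x) + sin(x)/2)/sqrt(x)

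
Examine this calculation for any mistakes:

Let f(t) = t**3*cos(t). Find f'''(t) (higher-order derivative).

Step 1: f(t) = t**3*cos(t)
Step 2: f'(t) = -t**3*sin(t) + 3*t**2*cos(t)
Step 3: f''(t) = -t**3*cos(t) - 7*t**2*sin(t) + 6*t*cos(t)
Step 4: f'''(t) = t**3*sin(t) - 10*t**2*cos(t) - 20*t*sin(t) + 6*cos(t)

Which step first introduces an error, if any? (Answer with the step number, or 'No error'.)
Step 3

Step 3 is incorrect due to a wrong coefficient.
The step shows: -t**3*cos(t) - 7*t**2*sin(t) + 6*t*cos(t)
The correct value should be: -t**3*cos(t) - 6*t**2*sin(t) + 6*t*cos(t)

Explanation: The coefficient -6 was incorrectly written as -7: the term -6*t**2*sin(t) was incorrectly written as -7*t**2*sin(t)
The later steps are derived from this incorrect expression, so the error originates in Step 3.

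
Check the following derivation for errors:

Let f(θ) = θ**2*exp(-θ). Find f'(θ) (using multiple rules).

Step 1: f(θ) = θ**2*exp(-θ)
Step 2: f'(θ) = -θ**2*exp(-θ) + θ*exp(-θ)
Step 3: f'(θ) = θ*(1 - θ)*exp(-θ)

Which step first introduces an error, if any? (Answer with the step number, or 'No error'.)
Step 2

Step 2 is incorrect due to a wrong coefficient.
The step shows: -θ**2*exp(-θ) + θ*exp(-θ)
The correct value should be: -θ**2*exp(-θ) + 2*θ*exp(-θ)

Explanation: The coefficient 2 was incorrectly written as 1: the term 2*θ*exp(-θ) was incorrectly written as θ*exp(-θ)
The later steps are derived from this incorrect expression, so the error originates in Step 2.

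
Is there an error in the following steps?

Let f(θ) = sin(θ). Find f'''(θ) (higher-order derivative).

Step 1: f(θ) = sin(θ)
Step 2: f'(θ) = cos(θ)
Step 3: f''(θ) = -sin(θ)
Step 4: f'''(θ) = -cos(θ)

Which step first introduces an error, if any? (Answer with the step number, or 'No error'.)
No error

All steps in this derivation are correct.
The final answer f'''(θ) = -cos(θ) is valid.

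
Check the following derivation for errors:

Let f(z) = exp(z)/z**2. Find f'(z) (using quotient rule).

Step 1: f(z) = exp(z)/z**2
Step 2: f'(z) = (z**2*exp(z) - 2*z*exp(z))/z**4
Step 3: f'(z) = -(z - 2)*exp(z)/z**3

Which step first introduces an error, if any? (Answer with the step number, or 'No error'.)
Step 3

Step 3 is incorrect due to a sign flip.
The step shows: -(z - 2)*exp(z)/z**3
The correct value should be: (z - 2)*exp(z)/z**3

Explanation: The sign of the whole expression was flipped: the term (z - 2)*exp(z)/z**3 was incorrectly written as -(z - 2)*exp(z)/z**3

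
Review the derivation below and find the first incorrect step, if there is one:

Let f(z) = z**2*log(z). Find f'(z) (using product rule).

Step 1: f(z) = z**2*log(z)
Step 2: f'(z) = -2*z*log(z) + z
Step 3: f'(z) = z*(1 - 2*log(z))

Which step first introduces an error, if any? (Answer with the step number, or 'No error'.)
Step 2

Step 2 is incorrect due to a sign flip.
The step shows: -2*z*log(z) + z
The correct value should be: 2*z*log(z) + z

Explanation: The sign of one term was flipped: the term 2*z*log(z) was incorrectly written as -2*z*log(z)
The later steps are derived from this incorrect expression, so the error originates in Step 2.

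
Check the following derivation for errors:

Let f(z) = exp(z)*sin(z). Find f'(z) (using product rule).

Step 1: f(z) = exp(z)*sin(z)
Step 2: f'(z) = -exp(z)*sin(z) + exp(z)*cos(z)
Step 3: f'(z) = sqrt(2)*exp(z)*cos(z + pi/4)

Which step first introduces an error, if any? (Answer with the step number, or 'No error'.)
Step 2

Step 2 is incorrect due to a sign flip.
The step shows: -exp(z)*sin(z) + exp(z)*cos(z)
The correct value should be: exp(z)*sin(z) + exp(z)*cos(z)

Explanation: The sign of one term was flipped: the term exp(z)*sin(z) was incorrectly written as -exp(z)*sin(z)
The later steps are derived from this incorrect expression, so the error originates in Step 2.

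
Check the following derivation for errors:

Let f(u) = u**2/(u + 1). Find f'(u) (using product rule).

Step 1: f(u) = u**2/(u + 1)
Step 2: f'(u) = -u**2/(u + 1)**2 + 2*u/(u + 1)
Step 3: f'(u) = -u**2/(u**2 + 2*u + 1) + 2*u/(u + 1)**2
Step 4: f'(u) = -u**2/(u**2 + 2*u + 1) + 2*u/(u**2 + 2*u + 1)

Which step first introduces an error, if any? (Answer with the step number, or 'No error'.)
Step 3

Step 3 is incorrect due to a wrong exponent.
The step shows: -u**2/(u**2 + 2*u + 1) + 2*u/(u + 1)**2
The correct value should be: -u**2/(u**2 + 2*u + 1) + 2*u/(u + 1)

Explanation: The exponent -1 on u + 1 was incorrectly written as -2: the term 2*u/(u + 1) was incorrectly written as 2*u/(u + 1)**2
The later steps are derived from this incorrect expression, so the error originates in Step 3.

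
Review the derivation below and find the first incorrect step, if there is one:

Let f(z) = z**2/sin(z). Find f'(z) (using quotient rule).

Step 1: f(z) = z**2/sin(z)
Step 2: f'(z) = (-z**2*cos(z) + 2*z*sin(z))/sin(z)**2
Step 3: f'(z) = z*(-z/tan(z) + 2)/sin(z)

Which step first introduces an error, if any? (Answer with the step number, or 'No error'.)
No error

All steps in this derivation are correct.
The final answer f'(z) = z*(-z/tan(z) + 2)/sin(z) is valid.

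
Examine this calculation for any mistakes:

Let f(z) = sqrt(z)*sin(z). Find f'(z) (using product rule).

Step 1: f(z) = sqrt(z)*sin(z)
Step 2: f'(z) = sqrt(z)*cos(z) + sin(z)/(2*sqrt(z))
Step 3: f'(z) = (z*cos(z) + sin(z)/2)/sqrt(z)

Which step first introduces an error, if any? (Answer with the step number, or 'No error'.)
No error

All steps in this derivation are correct.
The final answer f'(z) = (z*cos(z) + sin(z)/2)/sqrt(z) is valid.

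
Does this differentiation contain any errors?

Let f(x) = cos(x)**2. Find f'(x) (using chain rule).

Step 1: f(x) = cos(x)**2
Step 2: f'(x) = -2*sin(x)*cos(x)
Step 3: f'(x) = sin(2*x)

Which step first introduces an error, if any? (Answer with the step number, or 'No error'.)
Step 3

Step 3 is incorrect due to a sign flip.
The step shows: sin(2*x)
The correct value should be: -sin(2*x)

Explanation: The sign of the whole expression was flipped: the term -sin(2*x) was incorrectly written as sin(2*x)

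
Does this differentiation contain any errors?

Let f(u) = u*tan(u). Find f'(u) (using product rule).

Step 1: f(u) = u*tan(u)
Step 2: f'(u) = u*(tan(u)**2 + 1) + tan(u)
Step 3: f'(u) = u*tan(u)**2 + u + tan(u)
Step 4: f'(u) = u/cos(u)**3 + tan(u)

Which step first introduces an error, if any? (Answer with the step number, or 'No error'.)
Step 4

Step 4 is incorrect due to a wrong exponent.
The step shows: u/cos(u)**3 + tan(u)
The correct value should be: u/cos(u)**2 + tan(u)

Explanation: The exponent -2 on cos(u) was incorrectly written as -3: the term u/cos(u)**2 was incorrectly written as u/cos(u)**3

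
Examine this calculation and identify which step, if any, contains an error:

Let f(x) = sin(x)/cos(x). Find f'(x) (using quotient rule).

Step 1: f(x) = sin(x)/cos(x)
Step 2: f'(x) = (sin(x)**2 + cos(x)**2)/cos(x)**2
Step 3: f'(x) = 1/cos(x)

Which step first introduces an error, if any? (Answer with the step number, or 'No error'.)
Step 3

Step 3 is incorrect due to a wrong exponent.
The step shows: 1/cos(x)
The correct value should be: cos(x)**(-2)

Explanation: The exponent -2 on cos(x) was incorrectly written as -1: the term cos(x)**(-2) was incorrectly written as 1/cos(x)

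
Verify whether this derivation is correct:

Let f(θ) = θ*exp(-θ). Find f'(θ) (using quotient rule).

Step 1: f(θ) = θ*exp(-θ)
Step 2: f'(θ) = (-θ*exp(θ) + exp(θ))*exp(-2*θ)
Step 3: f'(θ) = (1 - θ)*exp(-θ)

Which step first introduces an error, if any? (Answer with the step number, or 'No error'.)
No error

All steps in this derivation are correct.
The final answer f'(θ) = (1 - θ)*exp(-θ) is valid.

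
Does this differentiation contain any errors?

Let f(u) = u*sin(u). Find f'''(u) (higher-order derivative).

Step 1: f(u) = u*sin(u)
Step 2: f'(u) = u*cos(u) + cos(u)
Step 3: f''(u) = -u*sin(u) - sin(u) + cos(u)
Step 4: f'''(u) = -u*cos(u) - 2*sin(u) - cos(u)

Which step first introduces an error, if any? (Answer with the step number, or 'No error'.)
Step 2

Step 2 is incorrect due to a wrong trig function.
The step shows: u*cos(u) + cos(u)
The correct value should be: u*cos(u) + sin(u)

Explanation: sin(u) was incorrectly written as cos(u): the term sin(u) was incorrectly written as cos(u)
The later steps are derived from this incorrect expression, so the error originates in Step 2.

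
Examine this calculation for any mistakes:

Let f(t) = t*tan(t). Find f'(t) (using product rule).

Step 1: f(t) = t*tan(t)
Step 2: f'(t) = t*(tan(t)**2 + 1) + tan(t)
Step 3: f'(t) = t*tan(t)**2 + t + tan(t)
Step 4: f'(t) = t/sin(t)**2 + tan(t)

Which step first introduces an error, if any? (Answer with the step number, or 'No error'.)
Step 4

Step 4 is incorrect due to a wrong trig function.
The step shows: t/sin(t)**2 + tan(t)
The correct value should be: t/cos(t)**2 + tan(t)

Explanation: cos(t) was incorrectly written as sin(t): the term t/cos(t)**2 was incorrectly written as t/sin(t)**2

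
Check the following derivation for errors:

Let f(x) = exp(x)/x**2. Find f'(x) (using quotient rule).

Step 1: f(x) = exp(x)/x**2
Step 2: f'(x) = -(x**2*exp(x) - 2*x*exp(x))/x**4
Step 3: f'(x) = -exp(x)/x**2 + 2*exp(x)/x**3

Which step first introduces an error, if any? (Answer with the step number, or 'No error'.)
Step 2

Step 2 is incorrect due to a sign flip.
The step shows: -(x**2*exp(x) - 2*x*exp(x))/x**4
The correct value should be: (x**2*exp(x) - 2*x*exp(x))/x**4

Explanation: The sign of the whole expression was flipped: the term (x**2*exp(x) - 2*x*exp(x))/x**4 was incorrectly written as -(x**2*exp(x) - 2*x*exp(x))/x**4
The later steps are derived from this incorrect expression, so the error originates in Step 2.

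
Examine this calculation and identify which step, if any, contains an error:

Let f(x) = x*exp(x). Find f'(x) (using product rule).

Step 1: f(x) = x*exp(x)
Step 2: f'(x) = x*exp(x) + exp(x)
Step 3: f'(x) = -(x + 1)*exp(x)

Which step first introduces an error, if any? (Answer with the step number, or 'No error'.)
Step 3

Step 3 is incorrect due to a sign flip.
The step shows: -(x + 1)*exp(x)
The correct value should be: (x + 1)*exp(x)

Explanation: The sign of the whole expression was flipped: the term (x + 1)*exp(x) was incorrectly written as -(x + 1)*exp(x)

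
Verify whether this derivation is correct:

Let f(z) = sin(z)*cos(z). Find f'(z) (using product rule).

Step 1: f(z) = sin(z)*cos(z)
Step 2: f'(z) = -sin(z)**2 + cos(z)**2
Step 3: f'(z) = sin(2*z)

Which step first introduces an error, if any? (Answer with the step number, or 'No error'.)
Step 3

Step 3 is incorrect due to a wrong trig function.
The step shows: sin(2*z)
The correct value should be: cos(2*z)

Explanation: cos(2*z) was incorrectly written as sin(2*z): the term cos(2*z) was incorrectly written as sin(2*z)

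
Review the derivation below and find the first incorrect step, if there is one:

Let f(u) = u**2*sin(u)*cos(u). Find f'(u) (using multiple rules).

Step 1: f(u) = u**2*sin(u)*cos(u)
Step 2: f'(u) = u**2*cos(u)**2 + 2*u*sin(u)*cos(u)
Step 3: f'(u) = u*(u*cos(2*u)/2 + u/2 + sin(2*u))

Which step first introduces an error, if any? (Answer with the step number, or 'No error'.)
Step 2

Step 2 is incorrect due to a dropped term.
The step shows: u**2*cos(u)**2 + 2*u*sin(u)*cos(u)
The correct value should be: -u**2*sin(u)**2 + u**2*cos(u)**2 + 2*u*sin(u)*cos(u)

Explanation: A term was dropped: the term -u**2*sin(u)**2 was incorrectly omitted
The later steps are derived from this incorrect expression, so the error originates in Step 2.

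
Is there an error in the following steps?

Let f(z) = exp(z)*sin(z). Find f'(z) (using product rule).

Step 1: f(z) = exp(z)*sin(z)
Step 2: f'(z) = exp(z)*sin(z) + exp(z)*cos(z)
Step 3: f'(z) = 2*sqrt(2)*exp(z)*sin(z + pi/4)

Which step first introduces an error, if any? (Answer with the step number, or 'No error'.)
Step 3

Step 3 is incorrect due to a wrong exponent.
The step shows: 2*sqrt(2)*exp(z)*sin(z + pi/4)
The correct value should be: sqrt(2)*exp(z)*sin(z + pi/4)

Explanation: The exponent 1/2 on 2 was incorrectly written as 3/2: the term sqrt(2)*exp(z)*sin(z + pi/4) was incorrectly written as 2*sqrt(2)*exp(z)*sin(z + pi/4)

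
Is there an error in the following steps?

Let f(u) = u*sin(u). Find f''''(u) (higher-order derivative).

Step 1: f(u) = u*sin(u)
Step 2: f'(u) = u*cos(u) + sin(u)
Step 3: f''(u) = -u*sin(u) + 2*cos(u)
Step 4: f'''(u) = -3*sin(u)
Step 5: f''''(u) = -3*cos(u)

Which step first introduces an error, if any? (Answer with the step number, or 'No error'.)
Step 4

Step 4 is incorrect due to a dropped term.
The step shows: -3*sin(u)
The correct value should be: -u*cos(u) - 3*sin(u)

Explanation: A term was dropped: the term -u*cos(u) was incorrectly omitted
The later steps are derived from this incorrect expression, so the error originates in Step 4.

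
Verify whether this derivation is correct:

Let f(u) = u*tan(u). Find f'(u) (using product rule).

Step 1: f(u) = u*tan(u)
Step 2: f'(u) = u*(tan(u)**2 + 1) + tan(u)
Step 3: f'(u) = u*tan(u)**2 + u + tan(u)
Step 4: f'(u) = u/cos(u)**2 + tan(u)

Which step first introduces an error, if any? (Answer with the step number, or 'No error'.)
No error

All steps in this derivation are correct.
The final answer f'(u) = u/cos(u)**2 + tan(u) is valid.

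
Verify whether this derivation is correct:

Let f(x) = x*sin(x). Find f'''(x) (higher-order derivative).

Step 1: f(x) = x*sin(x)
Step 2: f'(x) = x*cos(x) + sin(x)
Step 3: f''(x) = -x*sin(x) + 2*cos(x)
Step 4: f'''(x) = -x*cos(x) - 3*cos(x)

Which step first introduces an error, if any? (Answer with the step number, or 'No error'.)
Step 4

Step 4 is incorrect due to a wrong trig function.
The step shows: -x*cos(x) - 3*cos(x)
The correct value should be: -x*cos(x) - 3*sin(x)

Explanation: sin(x) was incorrectly written as cos(x): the term -3*sin(x) was incorrectly written as -3*cos(x)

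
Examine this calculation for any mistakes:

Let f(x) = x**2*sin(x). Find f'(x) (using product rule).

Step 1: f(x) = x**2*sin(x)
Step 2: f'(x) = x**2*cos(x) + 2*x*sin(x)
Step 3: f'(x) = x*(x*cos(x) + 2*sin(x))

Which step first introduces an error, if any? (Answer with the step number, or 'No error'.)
No error

All steps in this derivation are correct.
The final answer f'(x) = x*(x*cos(x) + 2*sin(x)) is valid.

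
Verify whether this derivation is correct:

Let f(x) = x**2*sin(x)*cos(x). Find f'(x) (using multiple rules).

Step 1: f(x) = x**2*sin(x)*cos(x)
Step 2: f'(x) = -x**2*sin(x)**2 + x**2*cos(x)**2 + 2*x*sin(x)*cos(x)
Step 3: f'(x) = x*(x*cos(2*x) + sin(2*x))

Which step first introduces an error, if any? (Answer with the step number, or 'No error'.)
No error

All steps in this derivation are correct.
The final answer f'(x) = x*(x*cos(2*x) + sin(2*x)) is valid.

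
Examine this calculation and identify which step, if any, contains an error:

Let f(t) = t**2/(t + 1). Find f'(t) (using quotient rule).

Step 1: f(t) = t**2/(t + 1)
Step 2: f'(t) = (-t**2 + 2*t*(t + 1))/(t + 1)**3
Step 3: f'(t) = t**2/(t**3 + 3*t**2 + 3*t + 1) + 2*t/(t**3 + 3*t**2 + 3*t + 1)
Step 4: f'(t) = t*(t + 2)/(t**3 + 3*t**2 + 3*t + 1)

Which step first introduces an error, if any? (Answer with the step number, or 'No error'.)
Step 2

Step 2 is incorrect due to a wrong exponent.
The step shows: (-t**2 + 2*t*(t + 1))/(t + 1)**3
The correct value should be: (-t**2 + 2*t*(t + 1))/(t + 1)**2

Explanation: The exponent -2 on t + 1 was incorrectly written as -3: the term (-t**2 + 2*t*(t + 1))/(t + 1)**2 was incorrectly written as (-t**2 + 2*t*(t + 1))/(t + 1)**3
The later steps are derived from this incorrect expression, so the error originates in Step 2.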